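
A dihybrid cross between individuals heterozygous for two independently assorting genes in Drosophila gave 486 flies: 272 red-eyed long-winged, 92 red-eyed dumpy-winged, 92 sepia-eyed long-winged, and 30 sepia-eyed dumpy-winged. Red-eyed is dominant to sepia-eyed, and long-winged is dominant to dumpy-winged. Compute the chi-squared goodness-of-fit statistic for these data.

A dihybrid F₂ with independent assortment and complete dominance at both loci gives a 9:3:3:1 phenotypic ratio.
The 9:3:3:1 ratio has 16 parts, so with N = 486 the expected counts are:
  red-eyed long-winged: 486 × 9/16 = 273.375
  red-eyed dumpy-winged: 486 × 3/16 = 91.125
  sepia-eyed long-winged: 486 × 3/16 = 91.125
  sepia-eyed dumpy-winged: 486 × 1/16 = 30.375
χ² = Σ (O − E)² / E
  red-eyed long-winged: (272 − 273.375)² / 273.375 = 0.0069
  red-eyed dumpy-winged: (92 − 91.125)² / 91.125 = 0.0084
  sepia-eyed long-winged: (92 − 91.125)² / 91.125 = 0.0084
  sepia-eyed dumpy-winged: (30 − 30.375)² / 30.375 = 0.0046
χ² = 0.0069 + 0.0084 + 0.0084 + 0.0046 = 0.0283 ≈ 0.028

0.028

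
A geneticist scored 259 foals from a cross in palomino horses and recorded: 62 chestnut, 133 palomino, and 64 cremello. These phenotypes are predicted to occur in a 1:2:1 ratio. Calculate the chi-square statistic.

0.220

The 1:2:1 ratio has 4 parts, so with N = 259 the expected counts are:
  chestnut: 259 × 1/4 = 64.75
  palomino: 259 × 2/4 = 129.5
  cremello: 259 × 1/4 = 64.75
χ² = Σ (O − E)² / E
  chestnut: (62 − 64.75)² / 64.75 = 0.1168
  palomino: (133 − 129.5)² / 129.5 = 0.0946
  cremello: (64 − 64.75)² / 64.75 = 0.0087
χ² = 0.1168 + 0.0946 + 0.0087 = 0.2201 ≈ 0.220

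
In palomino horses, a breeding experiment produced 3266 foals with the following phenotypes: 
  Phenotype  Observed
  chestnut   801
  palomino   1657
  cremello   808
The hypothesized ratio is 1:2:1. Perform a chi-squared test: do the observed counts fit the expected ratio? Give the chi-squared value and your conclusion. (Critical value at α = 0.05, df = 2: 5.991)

The 1:2:1 ratio has 4 parts, so with N = 3266 the expected counts are:
  chestnut: 3266 × 1/4 = 816.5
  palomino: 3266 × 2/4 = 1633
  cremello: 3266 × 1/4 = 816.5
χ² = Σ (O − E)² / E
  chestnut: (801 − 816.5)² / 816.5 = 0.2942
  palomino: (1657 − 1633)² / 1633 = 0.3527
  cremello: (808 − 816.5)² / 816.5 = 0.0885
χ² = 0.2942 + 0.3527 + 0.0885 = 0.7354 ≈ 0.735
Degrees of freedom = 3 − 1 = 2; critical value at α = 0.05 is 5.991.
Since 0.735 < 5.991, we fail to reject the null hypothesis — the data are consistent with the 1:2:1 ratio.

0.735; consistent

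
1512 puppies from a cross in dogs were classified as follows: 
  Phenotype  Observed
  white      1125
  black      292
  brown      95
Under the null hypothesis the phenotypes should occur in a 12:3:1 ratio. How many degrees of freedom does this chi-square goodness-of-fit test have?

2

A goodness-of-fit test with 3 phenotype classes has df = 3 − 1 = 2.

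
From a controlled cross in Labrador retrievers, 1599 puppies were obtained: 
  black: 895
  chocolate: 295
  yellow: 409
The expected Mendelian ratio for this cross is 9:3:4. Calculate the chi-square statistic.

0.313

Expected counts for N = 1599 under a 9:3:4 ratio (total parts = 16):
  black: 1599 × 9/16 = 899.4375
  chocolate: 1599 × 3/16 = 299.8125
  yellow: 1599 × 4/16 = 399.75
χ² = Σ (O − E)² / E
  black: (895 − 899.4375)² / 899.4375 = 0.0219
  chocolate: (295 − 299.8125)² / 299.8125 = 0.0772
  yellow: (409 − 399.75)² / 399.75 = 0.2140
χ² = 0.0219 + 0.0772 + 0.2140 = 0.3131 ≈ 0.313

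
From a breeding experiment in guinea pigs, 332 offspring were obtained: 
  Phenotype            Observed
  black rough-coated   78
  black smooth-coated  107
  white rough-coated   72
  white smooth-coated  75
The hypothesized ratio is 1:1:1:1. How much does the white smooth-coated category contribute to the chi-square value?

Under the 1:1:1:1 hypothesis (Σ ratio = 4, N = 332):
  black rough-coated: 332 × 1/4 = 83
  black smooth-coated: 332 × 1/4 = 83
  white rough-coated: 332 × 1/4 = 83
  white smooth-coated: 332 × 1/4 = 83
Contribution of white smooth-coated: (75 − 83)² / 83 = 0.7711

0.771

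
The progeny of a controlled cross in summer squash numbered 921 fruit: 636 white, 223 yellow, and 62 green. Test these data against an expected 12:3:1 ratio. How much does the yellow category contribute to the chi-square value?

Under the 12:3:1 hypothesis (Σ ratio = 16, N = 921):
  white: 921 × 12/16 = 690.75
  yellow: 921 × 3/16 = 172.6875
  green: 921 × 1/16 = 57.5625
Contribution of yellow: (223 − 172.6875)² / 172.6875 = 14.6585

14.659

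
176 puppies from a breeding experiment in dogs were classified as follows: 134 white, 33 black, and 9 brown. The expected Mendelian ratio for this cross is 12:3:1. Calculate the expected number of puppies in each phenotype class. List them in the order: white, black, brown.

132, 33, 11

Expected counts for N = 176 under a 12:3:1 ratio (total parts = 16):
  white: 176 × 12/16 = 132
  black: 176 × 3/16 = 33
  brown: 176 × 1/16 = 11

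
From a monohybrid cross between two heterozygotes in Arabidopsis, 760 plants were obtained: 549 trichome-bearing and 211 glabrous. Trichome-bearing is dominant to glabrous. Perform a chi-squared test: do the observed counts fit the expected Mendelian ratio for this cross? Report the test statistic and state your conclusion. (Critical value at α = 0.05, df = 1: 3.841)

3.095; consistent

For a monohybrid cross between heterozygotes with complete dominance, the expected phenotypic ratio is 3:1.
Under the 3:1 hypothesis (Σ ratio = 4, N = 760):
  trichome-bearing: 760 × 3/4 = 570
  glabrous: 760 × 1/4 = 190
χ² = Σ (O − E)² / E
  trichome-bearing: (549 − 570)² / 570 = 0.7737
  glabrous: (211 − 190)² / 190 = 2.3211
χ² = 0.7737 + 2.3211 = 3.0948 ≈ 3.095
Degrees of freedom = 2 − 1 = 1; critical value at α = 0.05 is 3.841.
Since 3.095 < 3.841, we fail to reject the null hypothesis — the data are consistent with the 3:1 ratio.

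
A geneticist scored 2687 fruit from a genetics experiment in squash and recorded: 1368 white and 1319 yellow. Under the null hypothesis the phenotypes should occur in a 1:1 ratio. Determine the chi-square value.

Under the 1:1 hypothesis (Σ ratio = 2, N = 2687):
  white: 2687 × 1/2 = 1343.5
  yellow: 2687 × 1/2 = 1343.5
χ² = Σ (O − E)² / E
  white: (1368 − 1343.5)² / 1343.5 = 0.4468
  yellow: (1319 − 1343.5)² / 1343.5 = 0.4468
χ² = 0.4468 + 0.4468 = 0.8936 ≈ 0.894

0.894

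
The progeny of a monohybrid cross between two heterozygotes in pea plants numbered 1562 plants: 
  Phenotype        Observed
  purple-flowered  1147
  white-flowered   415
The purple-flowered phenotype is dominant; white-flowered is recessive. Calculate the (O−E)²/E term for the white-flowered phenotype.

For a monohybrid cross between heterozygotes with complete dominance, the expected phenotypic ratio is 3:1.
Under the 3:1 hypothesis (Σ ratio = 4, N = 1562):
  purple-flowered: 1562 × 3/4 = 1171.5
  white-flowered: 1562 × 1/4 = 390.5
Contribution of white-flowered: (415 − 390.5)² / 390.5 = 1.5371

1.537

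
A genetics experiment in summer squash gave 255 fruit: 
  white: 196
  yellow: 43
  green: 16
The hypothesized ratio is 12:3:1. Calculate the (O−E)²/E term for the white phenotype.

The 12:3:1 ratio has 16 parts, so with N = 255 the expected counts are:
  white: 255 × 12/16 = 191.25
  yellow: 255 × 3/16 = 47.8125
  green: 255 × 1/16 = 15.9375
Contribution of white: (196 − 191.25)² / 191.25 = 0.1180

0.118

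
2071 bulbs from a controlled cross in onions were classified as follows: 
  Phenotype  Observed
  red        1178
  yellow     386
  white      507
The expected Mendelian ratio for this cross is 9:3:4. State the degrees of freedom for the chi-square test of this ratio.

A goodness-of-fit test with 3 phenotype classes has df = 3 − 1 = 2.

2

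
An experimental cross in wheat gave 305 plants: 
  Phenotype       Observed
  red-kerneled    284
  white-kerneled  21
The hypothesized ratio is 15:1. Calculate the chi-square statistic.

Under the 15:1 hypothesis (Σ ratio = 16, N = 305):
  red-kerneled: 305 × 15/16 = 285.9375
  white-kerneled: 305 × 1/16 = 19.0625
χ² = Σ (O − E)² / E
  red-kerneled: (284 − 285.9375)² / 285.9375 = 0.0131
  white-kerneled: (21 − 19.0625)² / 19.0625 = 0.1969
χ² = 0.0131 + 0.1969 = 0.210

0.210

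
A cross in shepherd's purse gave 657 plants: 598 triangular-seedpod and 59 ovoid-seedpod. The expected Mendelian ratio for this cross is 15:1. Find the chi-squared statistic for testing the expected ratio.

8.358

Total ratio parts = 16. Expected numbers out of 657:
  triangular-seedpod: 657 × 15/16 = 615.9375
  ovoid-seedpod: 657 × 1/16 = 41.0625
χ² = Σ (O − E)² / E
  triangular-seedpod: (598 − 615.9375)² / 615.9375 = 0.5224
  ovoid-seedpod: (59 − 41.0625)² / 41.0625 = 7.8357
χ² = 0.5224 + 7.8357 = 8.3581 ≈ 8.358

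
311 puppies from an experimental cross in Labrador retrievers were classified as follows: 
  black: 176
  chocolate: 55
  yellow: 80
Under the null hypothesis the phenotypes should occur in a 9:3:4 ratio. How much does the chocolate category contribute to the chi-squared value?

The 9:3:4 ratio has 16 parts, so with N = 311 the expected counts are:
  black: 311 × 9/16 = 174.9375
  chocolate: 311 × 3/16 = 58.3125
  yellow: 311 × 4/16 = 77.75
Contribution of chocolate: (55 − 58.3125)² / 58.3125 = 0.1882

0.188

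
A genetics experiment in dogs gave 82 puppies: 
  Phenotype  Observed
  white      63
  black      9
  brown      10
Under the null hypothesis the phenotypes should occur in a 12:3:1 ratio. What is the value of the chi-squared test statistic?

7.317

The 12:3:1 ratio has 16 parts, so with N = 82 the expected counts are:
  white: 82 × 12/16 = 61.5
  black: 82 × 3/16 = 15.375
  brown: 82 × 1/16 = 5.125
χ² = Σ (O − E)² / E
  white: (63 − 61.5)² / 61.5 = 0.0366
  black: (9 − 15.375)² / 15.375 = 2.6433
  brown: (10 − 5.125)² / 5.125 = 4.6372
χ² = 0.0366 + 2.6433 + 4.6372 = 7.3171 ≈ 7.317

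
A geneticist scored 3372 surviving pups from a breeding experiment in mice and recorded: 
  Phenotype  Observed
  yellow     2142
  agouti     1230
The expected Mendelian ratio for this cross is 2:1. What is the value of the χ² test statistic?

Total ratio parts = 3. Expected numbers out of 3372:
  yellow: 3372 × 2/3 = 2248
  agouti: 3372 × 1/3 = 1124
χ² = Σ (O − E)² / E
  yellow: (2142 − 2248)² / 2248 = 4.9982
  agouti: (1230 − 1124)² / 1124 = 9.9964
χ² = 4.9982 + 9.9964 = 14.9946 ≈ 14.995

14.995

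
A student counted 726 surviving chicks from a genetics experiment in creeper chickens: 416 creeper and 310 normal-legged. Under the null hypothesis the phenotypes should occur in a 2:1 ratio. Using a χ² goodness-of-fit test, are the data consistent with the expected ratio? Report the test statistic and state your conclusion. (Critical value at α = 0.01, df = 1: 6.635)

28.661; not consistent

Under the 2:1 hypothesis (Σ ratio = 3, N = 726):
  creeper: 726 × 2/3 = 484
  normal-legged: 726 × 1/3 = 242
χ² = Σ (O − E)² / E
  creeper: (416 − 484)² / 484 = 9.5537
  normal-legged: (310 − 242)² / 242 = 19.1074
χ² = 9.5537 + 19.1074 = 28.6611 ≈ 28.661
Degrees of freedom = 2 − 1 = 1; critical value at α = 0.01 is 6.635.
Since 28.661 > 6.635, we reject the null hypothesis — the data do not fit the 2:1 ratio.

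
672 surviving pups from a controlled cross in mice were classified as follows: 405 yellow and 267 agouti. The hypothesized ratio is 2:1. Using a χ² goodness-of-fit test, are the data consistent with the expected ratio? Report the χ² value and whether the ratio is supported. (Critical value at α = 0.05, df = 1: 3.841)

Expected counts for N = 672 under a 2:1 ratio (total parts = 3):
  yellow: 672 × 2/3 = 448
  agouti: 672 × 1/3 = 224
χ² = Σ (O − E)² / E
  yellow: (405 − 448)² / 448 = 4.1272
  agouti: (267 − 224)² / 224 = 8.2545
χ² = 4.1272 + 8.2545 = 12.3817 ≈ 12.382
Degrees of freedom = 2 − 1 = 1; critical value at α = 0.05 is 3.841.
Since 12.382 > 3.841, we reject the null hypothesis — the data do not fit the 2:1 ratio.

12.382; not consistent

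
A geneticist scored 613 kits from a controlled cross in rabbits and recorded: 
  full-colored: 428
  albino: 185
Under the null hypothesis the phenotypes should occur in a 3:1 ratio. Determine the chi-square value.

Expected counts for N = 613 under a 3:1 ratio (total parts = 4):
  full-colored: 613 × 3/4 = 459.75
  albino: 613 × 1/4 = 153.25
χ² = Σ (O − E)² / E
  full-colored: (428 − 459.75)² / 459.75 = 2.1926
  albino: (185 − 153.25)² / 153.25 = 6.5779
χ² = 2.1926 + 6.5779 = 8.7705 ≈ 8.771

8.771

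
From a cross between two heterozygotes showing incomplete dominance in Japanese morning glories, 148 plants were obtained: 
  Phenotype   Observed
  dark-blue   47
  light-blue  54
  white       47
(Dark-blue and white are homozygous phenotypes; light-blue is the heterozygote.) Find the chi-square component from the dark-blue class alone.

2.703

With incomplete dominance, a heterozygote × heterozygote cross gives a 1:2:1 phenotypic ratio.
The 1:2:1 ratio has 4 parts, so with N = 148 the expected counts are:
  dark-blue: 148 × 1/4 = 37
  light-blue: 148 × 2/4 = 74
  white: 148 × 1/4 = 37
Contribution of dark-blue: (47 − 37)² / 37 = 2.7027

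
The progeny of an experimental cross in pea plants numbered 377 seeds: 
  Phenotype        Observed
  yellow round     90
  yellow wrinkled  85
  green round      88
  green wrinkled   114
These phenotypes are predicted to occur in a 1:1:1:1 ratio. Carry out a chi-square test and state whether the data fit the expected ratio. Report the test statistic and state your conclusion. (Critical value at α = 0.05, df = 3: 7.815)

5.653; consistent

Under the 1:1:1:1 hypothesis (Σ ratio = 4, N = 377):
  yellow round: 377 × 1/4 = 94.25
  yellow wrinkled: 377 × 1/4 = 94.25
  green round: 377 × 1/4 = 94.25
  green wrinkled: 377 × 1/4 = 94.25
χ² = Σ (O − E)² / E
  yellow round: (90 − 94.25)² / 94.25 = 0.1916
  yellow wrinkled: (85 − 94.25)² / 94.25 = 0.9078
  green round: (88 − 94.25)² / 94.25 = 0.4145
  green wrinkled: (114 − 94.25)² / 94.25 = 4.1386
χ² = 0.1916 + 0.9078 + 0.4145 + 4.1386 = 5.6525 ≈ 5.653
Degrees of freedom = 4 − 1 = 3; critical value at α = 0.05 is 7.815.
Since 5.653 < 7.815, we fail to reject the null hypothesis — the data are consistent with the 1:1:1:1 ratio.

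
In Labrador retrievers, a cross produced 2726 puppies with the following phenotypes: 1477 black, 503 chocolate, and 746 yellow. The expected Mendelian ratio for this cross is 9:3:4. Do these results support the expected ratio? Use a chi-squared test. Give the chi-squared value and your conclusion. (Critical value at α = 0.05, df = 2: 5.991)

Under the 9:3:4 hypothesis (Σ ratio = 16, N = 2726):
  black: 2726 × 9/16 = 1533.375
  chocolate: 2726 × 3/16 = 511.125
  yellow: 2726 × 4/16 = 681.5
χ² = Σ (O − E)² / E
  black: (1477 − 1533.375)² / 1533.375 = 2.0726
  chocolate: (503 − 511.125)² / 511.125 = 0.1292
  yellow: (746 − 681.5)² / 681.5 = 6.1045
χ² = 2.0726 + 0.1292 + 6.1045 = 8.3063 ≈ 8.306
Degrees of freedom = 3 − 1 = 2; critical value at α = 0.05 is 5.991.
Since 8.306 > 5.991, we reject the null hypothesis — the data do not fit the 9:3:4 ratio.

8.306; not consistent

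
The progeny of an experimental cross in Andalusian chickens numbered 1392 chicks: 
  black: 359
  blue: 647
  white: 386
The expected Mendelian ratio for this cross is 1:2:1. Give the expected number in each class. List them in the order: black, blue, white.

Expected counts for N = 1392 under a 1:2:1 ratio (total parts = 4):
  black: 1392 × 1/4 = 348
  blue: 1392 × 2/4 = 696
  white: 1392 × 1/4 = 348

348, 696, 348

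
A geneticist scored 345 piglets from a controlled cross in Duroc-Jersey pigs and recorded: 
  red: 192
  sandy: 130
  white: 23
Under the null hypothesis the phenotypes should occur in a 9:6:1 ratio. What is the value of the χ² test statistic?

Expected counts for N = 345 under a 9:6:1 ratio (total parts = 16):
  red: 345 × 9/16 = 194.0625
  sandy: 345 × 6/16 = 129.375
  white: 345 × 1/16 = 21.5625
χ² = Σ (O − E)² / E
  red: (192 − 194.0625)² / 194.0625 = 0.0219
  sandy: (130 − 129.375)² / 129.375 = 0.0030
  white: (23 − 21.5625)² / 21.5625 = 0.0958
χ² = 0.0219 + 0.0030 + 0.0958 = 0.1207 ≈ 0.121

0.121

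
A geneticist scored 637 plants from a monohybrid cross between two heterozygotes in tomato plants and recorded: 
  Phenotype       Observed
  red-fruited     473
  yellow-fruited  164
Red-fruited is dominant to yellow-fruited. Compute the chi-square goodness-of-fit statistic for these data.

For a monohybrid cross between heterozygotes with complete dominance, the expected phenotypic ratio is 3:1.
Total ratio parts = 4. Expected numbers out of 637:
  red-fruited: 637 × 3/4 = 477.75
  yellow-fruited: 637 × 1/4 = 159.25
χ² = Σ (O − E)² / E
  red-fruited: (473 − 477.75)² / 477.75 = 0.0472
  yellow-fruited: (164 − 159.25)² / 159.25 = 0.1417
χ² = 0.0472 + 0.1417 = 0.1889 ≈ 0.189

0.189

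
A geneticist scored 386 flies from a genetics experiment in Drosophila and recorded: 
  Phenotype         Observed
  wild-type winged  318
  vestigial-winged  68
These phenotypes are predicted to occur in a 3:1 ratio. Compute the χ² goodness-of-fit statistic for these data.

Under the 3:1 hypothesis (Σ ratio = 4, N = 386):
  wild-type winged: 386 × 3/4 = 289.5
  vestigial-winged: 386 × 1/4 = 96.5
χ² = Σ (O − E)² / E
  wild-type winged: (318 − 289.5)² / 289.5 = 2.8057
  vestigial-winged: (68 − 96.5)² / 96.5 = 8.4171
χ² = 2.8057 + 8.4171 = 11.2228 ≈ 11.223

11.223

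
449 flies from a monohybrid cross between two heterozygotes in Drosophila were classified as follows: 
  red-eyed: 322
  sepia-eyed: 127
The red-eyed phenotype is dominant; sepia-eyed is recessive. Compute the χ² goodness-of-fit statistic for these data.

For a monohybrid cross between heterozygotes with complete dominance, the expected phenotypic ratio is 3:1.
Total ratio parts = 4. Expected numbers out of 449:
  red-eyed: 449 × 3/4 = 336.75
  sepia-eyed: 449 × 1/4 = 112.25
χ² = Σ (O − E)² / E
  red-eyed: (322 − 336.75)² / 336.75 = 0.6461
  sepia-eyed: (127 − 112.25)² / 112.25 = 1.9382
χ² = 0.6461 + 1.9382 = 2.5843 ≈ 2.584

2.584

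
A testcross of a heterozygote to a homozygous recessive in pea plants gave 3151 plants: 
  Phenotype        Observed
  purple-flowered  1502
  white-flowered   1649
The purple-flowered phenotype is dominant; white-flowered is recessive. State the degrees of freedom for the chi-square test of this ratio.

A testcross of a heterozygote (Aa × aa) gives a 1:1 phenotypic ratio.
A goodness-of-fit test with 2 phenotype classes has df = 2 − 1 = 1.

1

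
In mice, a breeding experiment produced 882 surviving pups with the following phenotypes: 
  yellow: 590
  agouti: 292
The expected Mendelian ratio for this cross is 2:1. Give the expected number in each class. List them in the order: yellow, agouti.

588, 294

Under the 2:1 hypothesis (Σ ratio = 3, N = 882):
  yellow: 882 × 2/3 = 588
  agouti: 882 × 1/3 = 294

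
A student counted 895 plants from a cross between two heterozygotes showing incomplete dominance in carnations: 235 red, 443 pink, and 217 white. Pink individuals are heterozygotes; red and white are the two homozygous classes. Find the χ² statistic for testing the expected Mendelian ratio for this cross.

With incomplete dominance, a heterozygote × heterozygote cross gives a 1:2:1 phenotypic ratio.
Total ratio parts = 4. Expected numbers out of 895:
  red: 895 × 1/4 = 223.75
  pink: 895 × 2/4 = 447.5
  white: 895 × 1/4 = 223.75
χ² = Σ (O − E)² / E
  red: (235 − 223.75)² / 223.75 = 0.5656
  pink: (443 − 447.5)² / 447.5 = 0.0453
  white: (217 − 223.75)² / 223.75 = 0.2036
χ² = 0.5656 + 0.0453 + 0.2036 = 0.8145 ≈ 0.815

0.815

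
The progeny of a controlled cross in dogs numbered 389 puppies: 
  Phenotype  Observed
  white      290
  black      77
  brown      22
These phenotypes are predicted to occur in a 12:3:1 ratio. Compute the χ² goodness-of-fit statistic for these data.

Under the 12:3:1 hypothesis (Σ ratio = 16, N = 389):
  white: 389 × 12/16 = 291.75
  black: 389 × 3/16 = 72.9375
  brown: 389 × 1/16 = 24.3125
χ² = Σ (O − E)² / E
  white: (290 − 291.75)² / 291.75 = 0.0105
  black: (77 − 72.9375)² / 72.9375 = 0.2263
  brown: (22 − 24.3125)² / 24.3125 = 0.2200
χ² = 0.0105 + 0.2263 + 0.2200 = 0.4568 ≈ 0.457

0.457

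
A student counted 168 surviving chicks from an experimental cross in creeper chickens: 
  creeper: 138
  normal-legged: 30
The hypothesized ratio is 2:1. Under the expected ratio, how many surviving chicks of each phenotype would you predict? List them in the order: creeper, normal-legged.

Under the 2:1 hypothesis (Σ ratio = 3, N = 168):
  creeper: 168 × 2/3 = 112
  normal-legged: 168 × 1/3 = 56

112, 56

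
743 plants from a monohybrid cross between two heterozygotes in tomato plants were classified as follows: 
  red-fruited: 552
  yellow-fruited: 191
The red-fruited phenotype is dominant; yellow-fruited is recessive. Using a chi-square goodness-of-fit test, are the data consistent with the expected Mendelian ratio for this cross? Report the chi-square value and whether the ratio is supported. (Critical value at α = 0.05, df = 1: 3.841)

For a monohybrid cross between heterozygotes with complete dominance, the expected phenotypic ratio is 3:1.
Total ratio parts = 4. Expected numbers out of 743:
  red-fruited: 743 × 3/4 = 557.25
  yellow-fruited: 743 × 1/4 = 185.75
χ² = Σ (O − E)² / E
  red-fruited: (552 − 557.25)² / 557.25 = 0.0495
  yellow-fruited: (191 − 185.75)² / 185.75 = 0.1484
χ² = 0.0495 + 0.1484 = 0.1979 ≈ 0.198
Degrees of freedom = 2 − 1 = 1; critical value at α = 0.05 is 3.841.
Since 0.198 < 3.841, we fail to reject the null hypothesis — the data are consistent with the 3:1 ratio.

0.198; consistent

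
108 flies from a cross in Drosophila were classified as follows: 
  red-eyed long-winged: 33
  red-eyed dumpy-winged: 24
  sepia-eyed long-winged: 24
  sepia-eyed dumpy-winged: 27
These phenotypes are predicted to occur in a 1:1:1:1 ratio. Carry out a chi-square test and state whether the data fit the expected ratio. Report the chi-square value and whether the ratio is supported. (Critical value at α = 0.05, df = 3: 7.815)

2.000; consistent

Expected counts for N = 108 under a 1:1:1:1 ratio (total parts = 4):
  red-eyed long-winged: 108 × 1/4 = 27
  red-eyed dumpy-winged: 108 × 1/4 = 27
  sepia-eyed long-winged: 108 × 1/4 = 27
  sepia-eyed dumpy-winged: 108 × 1/4 = 27
χ² = Σ (O − E)² / E
  red-eyed long-winged: (33 − 27)² / 27 = 1.3333
  red-eyed dumpy-winged: (24 − 27)² / 27 = 0.3333
  sepia-eyed long-winged: (24 − 27)² / 27 = 0.3333
  sepia-eyed dumpy-winged: (27 − 27)² / 27 = 0.0000
χ² = 1.3333 + 0.3333 + 0.3333 + 0.0000 = 1.9999 ≈ 2.000
Degrees of freedom = 4 − 1 = 3; critical value at α = 0.05 is 7.815.
Since 2.000 < 7.815, we fail to reject the null hypothesis — the data are consistent with the 1:1:1:1 ratio.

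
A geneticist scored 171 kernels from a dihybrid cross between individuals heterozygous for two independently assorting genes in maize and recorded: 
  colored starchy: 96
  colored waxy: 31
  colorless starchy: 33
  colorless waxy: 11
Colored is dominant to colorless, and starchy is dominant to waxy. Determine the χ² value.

0.072

A dihybrid F₂ with independent assortment and complete dominance at both loci gives a 9:3:3:1 phenotypic ratio.
The 9:3:3:1 ratio has 16 parts, so with N = 171 the expected counts are:
  colored starchy: 171 × 9/16 = 96.1875
  colored waxy: 171 × 3/16 = 32.0625
  colorless starchy: 171 × 3/16 = 32.0625
  colorless waxy: 171 × 1/16 = 10.6875
χ² = Σ (O − E)² / E
  colored starchy: (96 − 96.1875)² / 96.1875 = 0.0004
  colored waxy: (31 − 32.0625)² / 32.0625 = 0.0352
  colorless starchy: (33 − 32.0625)² / 32.0625 = 0.0274
  colorless waxy: (11 − 10.6875)² / 10.6875 = 0.0091
χ² = 0.0004 + 0.0352 + 0.0274 + 0.0091 = 0.0721 ≈ 0.072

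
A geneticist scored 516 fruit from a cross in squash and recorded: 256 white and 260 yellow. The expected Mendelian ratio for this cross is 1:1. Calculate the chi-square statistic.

Total ratio parts = 2. Expected numbers out of 516:
  white: 516 × 1/2 = 258
  yellow: 516 × 1/2 = 258
χ² = Σ (O − E)² / E
  white: (256 − 258)² / 258 = 0.0155
  yellow: (260 − 258)² / 258 = 0.0155
χ² = 0.0155 + 0.0155 = 0.031

0.031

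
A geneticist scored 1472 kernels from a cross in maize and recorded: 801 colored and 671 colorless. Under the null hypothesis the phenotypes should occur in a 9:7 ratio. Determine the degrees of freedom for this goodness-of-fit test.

1

A goodness-of-fit test with 2 phenotype classes has df = 2 − 1 = 1.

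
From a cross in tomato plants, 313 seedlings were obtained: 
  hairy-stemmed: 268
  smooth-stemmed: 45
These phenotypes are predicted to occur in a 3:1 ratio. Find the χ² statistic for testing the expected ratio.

18.838

Total ratio parts = 4. Expected numbers out of 313:
  hairy-stemmed: 313 × 3/4 = 234.75
  smooth-stemmed: 313 × 1/4 = 78.25
χ² = Σ (O − E)² / E
  hairy-stemmed: (268 − 234.75)² / 234.75 = 4.7095
  smooth-stemmed: (45 − 78.25)² / 78.25 = 14.1286
χ² = 4.7095 + 14.1286 = 18.8381 ≈ 18.838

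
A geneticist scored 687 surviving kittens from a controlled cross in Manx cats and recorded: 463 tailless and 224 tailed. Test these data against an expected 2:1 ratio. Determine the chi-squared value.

0.164

Under the 2:1 hypothesis (Σ ratio = 3, N = 687):
  tailless: 687 × 2/3 = 458
  tailed: 687 × 1/3 = 229
χ² = Σ (O − E)² / E
  tailless: (463 − 458)² / 458 = 0.0546
  tailed: (224 − 229)² / 229 = 0.1092
χ² = 0.0546 + 0.1092 = 0.1638 ≈ 0.164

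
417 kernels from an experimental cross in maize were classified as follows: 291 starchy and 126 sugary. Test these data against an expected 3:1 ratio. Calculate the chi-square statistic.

6.050

Under the 3:1 hypothesis (Σ ratio = 4, N = 417):
  starchy: 417 × 3/4 = 312.75
  sugary: 417 × 1/4 = 104.25
χ² = Σ (O − E)² / E
  starchy: (291 − 312.75)² / 312.75 = 1.5126
  sugary: (126 − 104.25)² / 104.25 = 4.5378
χ² = 1.5126 + 4.5378 = 6.0504 ≈ 6.050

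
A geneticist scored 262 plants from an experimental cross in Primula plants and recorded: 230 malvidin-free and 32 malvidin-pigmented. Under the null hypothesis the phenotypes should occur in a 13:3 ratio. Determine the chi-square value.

7.347

Total ratio parts = 16. Expected numbers out of 262:
  malvidin-free: 262 × 13/16 = 212.875
  malvidin-pigmented: 262 × 3/16 = 49.125
χ² = Σ (O − E)² / E
  malvidin-free: (230 − 212.875)² / 212.875 = 1.3776
  malvidin-pigmented: (32 − 49.125)² / 49.125 = 5.9698
χ² = 1.3776 + 5.9698 = 7.3474 ≈ 7.347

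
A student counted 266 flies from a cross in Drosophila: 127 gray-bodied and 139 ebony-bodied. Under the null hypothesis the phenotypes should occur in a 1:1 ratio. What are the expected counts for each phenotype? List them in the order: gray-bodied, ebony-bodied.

133, 133

The 1:1 ratio has 2 parts, so with N = 266 the expected counts are:
  gray-bodied: 266 × 1/2 = 133
  ebony-bodied: 266 × 1/2 = 133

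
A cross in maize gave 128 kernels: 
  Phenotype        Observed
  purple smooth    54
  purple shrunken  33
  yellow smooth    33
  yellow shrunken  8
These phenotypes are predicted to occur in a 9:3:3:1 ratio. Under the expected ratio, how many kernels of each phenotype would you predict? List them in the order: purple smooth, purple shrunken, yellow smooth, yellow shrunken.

72, 24, 24, 8

Expected counts for N = 128 under a 9:3:3:1 ratio (total parts = 16):
  purple smooth: 128 × 9/16 = 72
  purple shrunken: 128 × 3/16 = 24
  yellow smooth: 128 × 3/16 = 24
  yellow shrunken: 128 × 1/16 = 8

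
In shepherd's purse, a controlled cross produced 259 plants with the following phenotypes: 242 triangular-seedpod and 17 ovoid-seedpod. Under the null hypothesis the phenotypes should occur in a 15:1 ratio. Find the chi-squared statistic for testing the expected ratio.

The 15:1 ratio has 16 parts, so with N = 259 the expected counts are:
  triangular-seedpod: 259 × 15/16 = 242.8125
  ovoid-seedpod: 259 × 1/16 = 16.1875
χ² = Σ (O − E)² / E
  triangular-seedpod: (242 − 242.8125)² / 242.8125 = 0.0027
  ovoid-seedpod: (17 − 16.1875)² / 16.1875 = 0.0408
χ² = 0.0027 + 0.0408 = 0.0435 ≈ 0.044

0.044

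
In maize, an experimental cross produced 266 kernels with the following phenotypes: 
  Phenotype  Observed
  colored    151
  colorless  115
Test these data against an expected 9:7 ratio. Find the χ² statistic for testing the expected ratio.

0.029

Expected counts for N = 266 under a 9:7 ratio (total parts = 16):
  colored: 266 × 9/16 = 149.625
  colorless: 266 × 7/16 = 116.375
χ² = Σ (O − E)² / E
  colored: (151 − 149.625)² / 149.625 = 0.0126
  colorless: (115 − 116.375)² / 116.375 = 0.0162
χ² = 0.0126 + 0.0162 = 0.0288 ≈ 0.029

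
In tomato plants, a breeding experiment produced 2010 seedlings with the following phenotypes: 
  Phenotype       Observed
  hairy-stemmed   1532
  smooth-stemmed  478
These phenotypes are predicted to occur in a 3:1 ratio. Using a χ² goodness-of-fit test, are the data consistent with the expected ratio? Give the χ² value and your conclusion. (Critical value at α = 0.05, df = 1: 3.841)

Under the 3:1 hypothesis (Σ ratio = 4, N = 2010):
  hairy-stemmed: 2010 × 3/4 = 1507.5
  smooth-stemmed: 2010 × 1/4 = 502.5
χ² = Σ (O − E)² / E
  hairy-stemmed: (1532 − 1507.5)² / 1507.5 = 0.3982
  smooth-stemmed: (478 − 502.5)² / 502.5 = 1.1945
χ² = 0.3982 + 1.1945 = 1.5927 ≈ 1.593
Degrees of freedom = 2 − 1 = 1; critical value at α = 0.05 is 3.841.
Since 1.593 < 3.841, we fail to reject the null hypothesis — the data are consistent with the 3:1 ratio.

1.593; consistent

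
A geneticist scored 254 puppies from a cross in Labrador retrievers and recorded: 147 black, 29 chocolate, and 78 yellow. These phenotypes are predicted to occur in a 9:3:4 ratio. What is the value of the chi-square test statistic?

Expected counts for N = 254 under a 9:3:4 ratio (total parts = 16):
  black: 254 × 9/16 = 142.875
  chocolate: 254 × 3/16 = 47.625
  yellow: 254 × 4/16 = 63.5
χ² = Σ (O − E)² / E
  black: (147 − 142.875)² / 142.875 = 0.1191
  chocolate: (29 − 47.625)² / 47.625 = 7.2838
  yellow: (78 − 63.5)² / 63.5 = 3.3110
χ² = 0.1191 + 7.2838 + 3.3110 = 10.7139 ≈ 10.714

10.714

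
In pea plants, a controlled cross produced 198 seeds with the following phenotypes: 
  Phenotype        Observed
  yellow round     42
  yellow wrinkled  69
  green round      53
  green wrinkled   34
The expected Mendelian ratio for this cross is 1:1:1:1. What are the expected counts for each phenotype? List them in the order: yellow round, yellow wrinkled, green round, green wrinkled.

Total ratio parts = 4. Expected numbers out of 198:
  yellow round: 198 × 1/4 = 49.5
  yellow wrinkled: 198 × 1/4 = 49.5
  green round: 198 × 1/4 = 49.5
  green wrinkled: 198 × 1/4 = 49.5

49.5, 49.5, 49.5, 49.5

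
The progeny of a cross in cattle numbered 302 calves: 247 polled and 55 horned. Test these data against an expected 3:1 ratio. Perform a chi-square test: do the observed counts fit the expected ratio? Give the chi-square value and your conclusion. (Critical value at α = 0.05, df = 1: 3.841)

The 3:1 ratio has 4 parts, so with N = 302 the expected counts are:
  polled: 302 × 3/4 = 226.5
  horned: 302 × 1/4 = 75.5
χ² = Σ (O − E)² / E
  polled: (247 − 226.5)² / 226.5 = 1.8554
  horned: (55 − 75.5)² / 75.5 = 5.5662
χ² = 1.8554 + 5.5662 = 7.4216 ≈ 7.422
Degrees of freedom = 2 − 1 = 1; critical value at α = 0.05 is 3.841.
Since 7.422 > 3.841, we reject the null hypothesis — the data do not fit the 3:1 ratio.

7.422; not consistent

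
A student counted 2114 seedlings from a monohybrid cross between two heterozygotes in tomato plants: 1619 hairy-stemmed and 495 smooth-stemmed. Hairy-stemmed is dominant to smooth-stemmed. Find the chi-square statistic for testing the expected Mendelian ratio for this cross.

2.831

For a monohybrid cross between heterozygotes with complete dominance, the expected phenotypic ratio is 3:1.
Total ratio parts = 4. Expected numbers out of 2114:
  hairy-stemmed: 2114 × 3/4 = 1585.5
  smooth-stemmed: 2114 × 1/4 = 528.5
χ² = Σ (O − E)² / E
  hairy-stemmed: (1619 − 1585.5)² / 1585.5 = 0.7078
  smooth-stemmed: (495 − 528.5)² / 528.5 = 2.1235
χ² = 0.7078 + 2.1235 = 2.8313 ≈ 2.831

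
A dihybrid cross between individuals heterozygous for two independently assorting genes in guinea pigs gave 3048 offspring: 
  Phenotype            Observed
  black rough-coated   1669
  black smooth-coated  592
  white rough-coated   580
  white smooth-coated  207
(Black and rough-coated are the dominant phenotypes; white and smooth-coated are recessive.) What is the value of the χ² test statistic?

A dihybrid F₂ with independent assortment and complete dominance at both loci gives a 9:3:3:1 phenotypic ratio.
Under the 9:3:3:1 hypothesis (Σ ratio = 16, N = 3048):
  black rough-coated: 3048 × 9/16 = 1714.5
  black smooth-coated: 3048 × 3/16 = 571.5
  white rough-coated: 3048 × 3/16 = 571.5
  white smooth-coated: 3048 × 1/16 = 190.5
χ² = Σ (O − E)² / E
  black rough-coated: (1669 − 1714.5)² / 1714.5 = 1.2075
  black smooth-coated: (592 − 571.5)² / 571.5 = 0.7353
  white rough-coated: (580 − 571.5)² / 571.5 = 0.1264
  white smooth-coated: (207 − 190.5)² / 190.5 = 1.4291
χ² = 1.2075 + 0.7353 + 0.1264 + 1.4291 = 3.4983 ≈ 3.498

3.498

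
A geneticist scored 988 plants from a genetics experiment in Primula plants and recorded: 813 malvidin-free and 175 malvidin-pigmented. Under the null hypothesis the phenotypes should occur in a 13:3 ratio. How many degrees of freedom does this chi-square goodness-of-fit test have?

A goodness-of-fit test with 2 phenotype classes has df = 2 − 1 = 1.

1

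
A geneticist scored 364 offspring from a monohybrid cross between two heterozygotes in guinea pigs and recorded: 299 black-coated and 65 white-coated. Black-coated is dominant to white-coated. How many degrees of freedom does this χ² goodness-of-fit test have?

For a monohybrid cross between heterozygotes with complete dominance, the expected phenotypic ratio is 3:1.
A goodness-of-fit test with 2 phenotype classes has df = 2 − 1 = 1.

1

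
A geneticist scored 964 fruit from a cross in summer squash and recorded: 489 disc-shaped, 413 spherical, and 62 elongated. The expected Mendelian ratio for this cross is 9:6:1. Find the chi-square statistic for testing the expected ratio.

12.617

The 9:6:1 ratio has 16 parts, so with N = 964 the expected counts are:
  disc-shaped: 964 × 9/16 = 542.25
  spherical: 964 × 6/16 = 361.5
  elongated: 964 × 1/16 = 60.25
χ² = Σ (O − E)² / E
  disc-shaped: (489 − 542.25)² / 542.25 = 5.2293
  spherical: (413 − 361.5)² / 361.5 = 7.3368
  elongated: (62 − 60.25)² / 60.25 = 0.0508
χ² = 5.2293 + 7.3368 + 0.0508 = 12.6169 ≈ 12.617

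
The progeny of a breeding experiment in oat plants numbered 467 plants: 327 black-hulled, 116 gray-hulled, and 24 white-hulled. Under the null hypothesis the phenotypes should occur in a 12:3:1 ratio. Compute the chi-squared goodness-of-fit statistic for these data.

11.701

Expected counts for N = 467 under a 12:3:1 ratio (total parts = 16):
  black-hulled: 467 × 12/16 = 350.25
  gray-hulled: 467 × 3/16 = 87.5625
  white-hulled: 467 × 1/16 = 29.1875
χ² = Σ (O − E)² / E
  black-hulled: (327 − 350.25)² / 350.25 = 1.5434
  gray-hulled: (116 − 87.5625)² / 87.5625 = 9.2356
  white-hulled: (24 − 29.1875)² / 29.1875 = 0.9220
χ² = 1.5434 + 9.2356 + 0.9220 = 11.701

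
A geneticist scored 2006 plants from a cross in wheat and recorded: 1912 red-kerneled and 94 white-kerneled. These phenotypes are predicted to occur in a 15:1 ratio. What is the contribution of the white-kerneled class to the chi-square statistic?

7.852

Total ratio parts = 16. Expected numbers out of 2006:
  red-kerneled: 2006 × 15/16 = 1880.625
  white-kerneled: 2006 × 1/16 = 125.375
Contribution of white-kerneled: (94 − 125.375)² / 125.375 = 7.8516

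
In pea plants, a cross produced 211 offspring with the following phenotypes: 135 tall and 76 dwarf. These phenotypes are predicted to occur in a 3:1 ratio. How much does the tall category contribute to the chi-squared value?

The 3:1 ratio has 4 parts, so with N = 211 the expected counts are:
  tall: 211 × 3/4 = 158.25
  dwarf: 211 × 1/4 = 52.75
Contribution of tall: (135 − 158.25)² / 158.25 = 3.4159

3.416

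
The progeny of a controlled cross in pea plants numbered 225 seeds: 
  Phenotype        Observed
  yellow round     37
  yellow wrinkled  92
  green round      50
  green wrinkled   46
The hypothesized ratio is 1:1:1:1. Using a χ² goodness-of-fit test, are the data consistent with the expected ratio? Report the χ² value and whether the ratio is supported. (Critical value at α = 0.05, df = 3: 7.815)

The 1:1:1:1 ratio has 4 parts, so with N = 225 the expected counts are:
  yellow round: 225 × 1/4 = 56.25
  yellow wrinkled: 225 × 1/4 = 56.25
  green round: 225 × 1/4 = 56.25
  green wrinkled: 225 × 1/4 = 56.25
χ² = Σ (O − E)² / E
  yellow round: (37 − 56.25)² / 56.25 = 6.5878
  yellow wrinkled: (92 − 56.25)² / 56.25 = 22.7211
  green round: (50 − 56.25)² / 56.25 = 0.6944
  green wrinkled: (46 − 56.25)² / 56.25 = 1.8678
χ² = 6.5878 + 22.7211 + 0.6944 + 1.8678 = 31.8711 ≈ 31.871
Degrees of freedom = 4 − 1 = 3; critical value at α = 0.05 is 7.815.
Since 31.871 > 7.815, we reject the null hypothesis — the data do not fit the 1:1:1:1 ratio.

31.871; not consistent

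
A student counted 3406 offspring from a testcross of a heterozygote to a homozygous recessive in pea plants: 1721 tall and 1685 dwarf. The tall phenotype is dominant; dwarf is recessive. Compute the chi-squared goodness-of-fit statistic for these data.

0.381

A testcross of a heterozygote (Aa × aa) gives a 1:1 phenotypic ratio.
Expected counts for N = 3406 under a 1:1 ratio (total parts = 2):
  tall: 3406 × 1/2 = 1703
  dwarf: 3406 × 1/2 = 1703
χ² = Σ (O − E)² / E
  tall: (1721 − 1703)² / 1703 = 0.1903
  dwarf: (1685 − 1703)² / 1703 = 0.1903
χ² = 0.1903 + 0.1903 = 0.3806 ≈ 0.381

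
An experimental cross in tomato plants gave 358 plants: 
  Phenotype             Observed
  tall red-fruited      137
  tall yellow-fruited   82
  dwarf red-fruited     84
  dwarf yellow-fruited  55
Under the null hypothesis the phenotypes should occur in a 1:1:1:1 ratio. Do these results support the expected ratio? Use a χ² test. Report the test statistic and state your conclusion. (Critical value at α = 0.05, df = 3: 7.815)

Total ratio parts = 4. Expected numbers out of 358:
  tall red-fruited: 358 × 1/4 = 89.5
  tall yellow-fruited: 358 × 1/4 = 89.5
  dwarf red-fruited: 358 × 1/4 = 89.5
  dwarf yellow-fruited: 358 × 1/4 = 89.5
χ² = Σ (O − E)² / E
  tall red-fruited: (137 − 89.5)² / 89.5 = 25.2095
  tall yellow-fruited: (82 − 89.5)² / 89.5 = 0.6285
  dwarf red-fruited: (84 − 89.5)² / 89.5 = 0.3380
  dwarf yellow-fruited: (55 − 89.5)² / 89.5 = 13.2989
χ² = 25.2095 + 0.6285 + 0.3380 + 13.2989 = 39.4749 ≈ 39.475
Degrees of freedom = 4 − 1 = 3; critical value at α = 0.05 is 7.815.
Since 39.475 > 7.815, we reject the null hypothesis — the data do not fit the 1:1:1:1 ratio.

39.475; not consistent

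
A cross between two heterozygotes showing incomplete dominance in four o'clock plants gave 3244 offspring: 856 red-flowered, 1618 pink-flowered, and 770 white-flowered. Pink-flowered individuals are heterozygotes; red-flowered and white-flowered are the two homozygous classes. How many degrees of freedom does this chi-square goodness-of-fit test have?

2

With incomplete dominance, a heterozygote × heterozygote cross gives a 1:2:1 phenotypic ratio.
A goodness-of-fit test with 3 phenotype classes has df = 3 − 1 = 2.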